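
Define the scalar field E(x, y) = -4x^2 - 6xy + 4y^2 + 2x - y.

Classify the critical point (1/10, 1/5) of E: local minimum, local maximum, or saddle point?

saddle point

The Hessian of E is constant: H = [[-8, -6], [-6, 8]].
det(H) = (-8)·8 − (-6)² = -100.
Since det(H) < 0, H is indefinite and the critical point is a saddle point.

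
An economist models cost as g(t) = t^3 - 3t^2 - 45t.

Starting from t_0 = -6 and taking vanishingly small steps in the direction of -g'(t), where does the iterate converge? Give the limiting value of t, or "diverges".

g'(t) = 3(t - 5)(t + 3), so g'(-6) = 99.
Gradient descent moves in the -g' direction, i.e. t is decreasing.
There is no critical point below t=-6, and g' keeps the same sign, so the iterate runs off to −∞.

diverges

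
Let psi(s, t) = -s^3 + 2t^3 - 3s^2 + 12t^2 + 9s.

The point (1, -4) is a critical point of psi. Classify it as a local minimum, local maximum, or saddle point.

The mixed partial ∂²psi/∂s∂t is 0, so the Hessian at any point is diag(psi_ss, psi_tt) = diag(-6(s + 1), 12(t + 2)).
At (1, -4): H = diag(-12, -24).
Both eigenvalues are negative, so H is negative definite: a local maximum.

local maximum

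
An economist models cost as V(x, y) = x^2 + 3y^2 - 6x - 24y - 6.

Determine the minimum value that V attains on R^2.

V(x,y) separates as P(x) + Q(y) − 6, so its minimum is min P + min Q − 6.
P'(x) = 2x - 6 vanishes at x ∈ {3}; Q'(y) = 6y - 24 vanishes at y ∈ {4}.
Local minima of P (where P''>0): P(3)=-9. Local minima of Q: Q(4)=-48.
So the global minimum of V is P(3) + Q(4) − 6 = -9 − 48 − 6 = -63, attained at (3, 4).

-63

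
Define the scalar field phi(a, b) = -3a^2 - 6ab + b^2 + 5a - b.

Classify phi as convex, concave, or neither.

phi is quadratic, so its Hessian is the constant matrix H = [[-6, -6], [-6, 2]].
det(H) = -48, tr(H) = -4.
det(H) < 0, so H is indefinite: neither convex nor concave.

neither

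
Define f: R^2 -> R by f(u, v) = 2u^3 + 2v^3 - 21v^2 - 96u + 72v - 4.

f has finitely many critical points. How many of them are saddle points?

f separates as a function of u plus a function of v, so ∇f=0 decouples.
∂f/∂u = 6(u - 4)(u + 4) = 0 at u ∈ {-4, 4}; ∂f/∂v = 6(v - 4)(v - 3) = 0 at v ∈ {3, 4}.
The Hessian is diagonal: diag(f_uu, f_vv). Second derivatives: f_uu(-4)=-48, f_uu(4)=48; f_vv(3)=-6, f_vv(4)=6.
Saddle points occur where the two diagonal entries have opposite signs: (-4, 4), (4, 3). Count: 2.

2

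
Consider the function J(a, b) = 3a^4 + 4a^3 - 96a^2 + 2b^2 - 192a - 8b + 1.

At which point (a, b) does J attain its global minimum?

(4, 2)

J(a,b) separates as P(a) + Q(b) + 1, so its minimum is min P + min Q + 1.
P'(a) = 12(a - 4)(a + 1)(a + 4) vanishes at a ∈ {-4, -1, 4}; Q'(b) = 4b - 8 vanishes at b ∈ {2}.
Local minima of P (where P''>0): P(-4)=-256, P(4)=-1280. Local minima of Q: Q(2)=-8.
So the global minimum of J is P(4) + Q(2) + 1 = -1280 − 8 + 1 = -1287, attained at (4, 2).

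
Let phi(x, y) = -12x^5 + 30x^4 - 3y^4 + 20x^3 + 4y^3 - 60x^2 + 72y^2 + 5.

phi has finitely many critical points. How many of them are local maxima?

phi separates as a function of x plus a function of y, so ∇phi=0 decouples.
∂phi/∂x = -60x(x - 2)(x - 1)(x + 1) = 0 at x ∈ {-1, 0, 1, 2}; ∂phi/∂y = -12y(y - 4)(y + 3) = 0 at y ∈ {-3, 0, 4}.
The Hessian is diagonal: diag(phi_xx, phi_yy). Second derivatives: phi_xx(-1)=360, phi_xx(0)=-120, phi_xx(1)=120, phi_xx(2)=-360; phi_yy(-3)=-252, phi_yy(0)=144, phi_yy(4)=-336.
Local maxima occur where both diagonal entries negative: (0, -3), (0, 4), (2, -3), (2, 4). Count: 4.

4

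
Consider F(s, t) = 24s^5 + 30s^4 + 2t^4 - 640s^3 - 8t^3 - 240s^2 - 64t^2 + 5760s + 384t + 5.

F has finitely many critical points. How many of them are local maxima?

2

F separates as a function of s plus a function of t, so ∇F=0 decouples.
∂F/∂s = 120(s - 3)(s - 2)(s + 2)(s + 4) = 0 at s ∈ {-4, -2, 2, 3}; ∂F/∂t = 8(t - 4)(t - 3)(t + 4) = 0 at t ∈ {-4, 3, 4}.
The Hessian is diagonal: diag(F_ss, F_tt). Second derivatives: F_ss(-4)=-10080, F_ss(-2)=4800, F_ss(2)=-2880, F_ss(3)=4200; F_tt(-4)=448, F_tt(3)=-56, F_tt(4)=64.
Local maxima occur where both diagonal entries negative: (-4, 3), (2, 3). Count: 2.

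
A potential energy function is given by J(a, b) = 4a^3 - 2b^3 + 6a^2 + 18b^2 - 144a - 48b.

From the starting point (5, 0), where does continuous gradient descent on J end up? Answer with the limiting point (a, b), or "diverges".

(3, 2)

J is separable, so gradient descent decouples: a follows -∂J/∂a, b follows -∂J/∂b.
∂J/∂a = 12(a - 3)(a + 4); at a=5 this is 216, so a decreases.
∂J/∂b = -6(b - 4)(b - 2); at b=0 this is -48, so b increases.
a converges to its nearest critical value 3 (a local min of the a-part); b converges to 2. The iterate converges to (3, 2).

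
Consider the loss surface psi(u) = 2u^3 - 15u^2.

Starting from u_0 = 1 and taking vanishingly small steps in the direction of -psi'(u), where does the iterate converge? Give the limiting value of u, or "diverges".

psi'(u) = 6u(u - 5), so psi'(1) = -24.
Gradient descent moves in the -psi' direction, i.e. u is increasing.
The nearest critical point in that direction is u = 5, where psi'' = 30 > 0 (a local minimum). The iterate converges there.

5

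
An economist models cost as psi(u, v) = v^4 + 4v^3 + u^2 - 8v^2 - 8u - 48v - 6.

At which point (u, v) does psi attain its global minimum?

psi(u,v) separates as P(u) + Q(v) − 6, so its minimum is min P + min Q − 6.
P'(u) = 2u - 8 vanishes at u ∈ {4}; Q'(v) = 4(v - 2)(v + 2)(v + 3) vanishes at v ∈ {-3, -2, 2}.
Local minima of P (where P''>0): P(4)=-16. Local minima of Q: Q(-3)=45, Q(2)=-80.
So the global minimum of psi is P(4) + Q(2) − 6 = -16 − 80 − 6 = -102, attained at (4, 2).

(4, 2)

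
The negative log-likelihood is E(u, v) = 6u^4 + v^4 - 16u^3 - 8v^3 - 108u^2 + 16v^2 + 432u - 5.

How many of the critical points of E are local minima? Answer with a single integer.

4

E separates as a function of u plus a function of v, so ∇E=0 decouples.
∂E/∂u = 24(u - 3)(u - 2)(u + 3) = 0 at u ∈ {-3, 2, 3}; ∂E/∂v = 4v(v - 4)(v - 2) = 0 at v ∈ {0, 2, 4}.
The Hessian is diagonal: diag(E_uu, E_vv). Second derivatives: E_uu(-3)=720, E_uu(2)=-120, E_uu(3)=144; E_vv(0)=32, E_vv(2)=-16, E_vv(4)=32.
Local minima occur where both diagonal entries positive: (-3, 0), (-3, 4), (3, 0), (3, 4). Count: 4.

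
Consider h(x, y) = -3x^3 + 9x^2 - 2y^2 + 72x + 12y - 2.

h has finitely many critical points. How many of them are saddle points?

h separates as a function of x plus a function of y, so ∇h=0 decouples.
∂h/∂x = -9(x - 4)(x + 2) = 0 at x ∈ {-2, 4}; ∂h/∂y = -4(y - 3) = 0 at y ∈ {3}.
The Hessian is diagonal: diag(h_xx, h_yy). Second derivatives: h_xx(-2)=54, h_xx(4)=-54; h_yy(3)=-4.
Saddle points occur where the two diagonal entries have opposite signs: (-2, 3). Count: 1.

1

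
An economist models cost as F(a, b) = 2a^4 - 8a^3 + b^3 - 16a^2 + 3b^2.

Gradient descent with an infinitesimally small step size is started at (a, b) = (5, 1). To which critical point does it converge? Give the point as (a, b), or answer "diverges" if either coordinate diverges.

F is separable, so gradient descent decouples: a follows -∂F/∂a, b follows -∂F/∂b.
∂F/∂a = 8a(a - 4)(a + 1); at a=5 this is 240, so a decreases.
∂F/∂b = 3b(b + 2); at b=1 this is 9, so b decreases.
a converges to its nearest critical value 4 (a local min of the a-part); b converges to 0. The iterate converges to (4, 0).

(4, 0)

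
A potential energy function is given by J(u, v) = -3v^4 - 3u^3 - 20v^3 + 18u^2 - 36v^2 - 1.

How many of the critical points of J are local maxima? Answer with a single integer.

2

J separates as a function of u plus a function of v, so ∇J=0 decouples.
∂J/∂u = -9u(u - 4) = 0 at u ∈ {0, 4}; ∂J/∂v = -12v(v + 2)(v + 3) = 0 at v ∈ {-3, -2, 0}.
The Hessian is diagonal: diag(J_uu, J_vv). Second derivatives: J_uu(0)=36, J_uu(4)=-36; J_vv(-3)=-36, J_vv(-2)=24, J_vv(0)=-72.
Local maxima occur where both diagonal entries negative: (4, -3), (4, 0). Count: 2.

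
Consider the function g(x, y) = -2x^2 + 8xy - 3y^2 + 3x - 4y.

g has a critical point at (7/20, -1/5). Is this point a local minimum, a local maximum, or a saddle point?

saddle point

The Hessian of g is constant: H = [[-4, 8], [8, -6]].
det(H) = (-4)·(-6) − 8² = -40.
Since det(H) < 0, H is indefinite and the critical point is a saddle point.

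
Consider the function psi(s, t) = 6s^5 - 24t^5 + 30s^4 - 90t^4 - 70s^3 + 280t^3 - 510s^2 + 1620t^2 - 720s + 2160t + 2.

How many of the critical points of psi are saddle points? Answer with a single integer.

8

psi separates as a function of s plus a function of t, so ∇psi=0 decouples.
∂psi/∂s = 30(s - 3)(s + 1)(s + 2)(s + 4) = 0 at s ∈ {-4, -2, -1, 3}; ∂psi/∂t = -120(t - 3)(t + 1)(t + 2)(t + 3) = 0 at t ∈ {-3, -2, -1, 3}.
The Hessian is diagonal: diag(psi_ss, psi_tt). Second derivatives: psi_ss(-4)=-1260, psi_ss(-2)=300, psi_ss(-1)=-360, psi_ss(3)=4200; psi_tt(-3)=1440, psi_tt(-2)=-600, psi_tt(-1)=960, psi_tt(3)=-14400.
Saddle points occur where the two diagonal entries have opposite signs: (-4, -3), (-4, -1), (-2, -2), (-2, 3), (-1, -3), (-1, -1), (3, -2), (3, 3). Count: 8.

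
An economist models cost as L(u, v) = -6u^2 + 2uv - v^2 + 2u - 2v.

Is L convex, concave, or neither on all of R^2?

L is quadratic, so its Hessian is the constant matrix H = [[-12, 2], [2, -2]].
det(H) = 20, tr(H) = -14.
det(H) > 0 and tr(H) < 0, so H is negative definite everywhere: concave.

concave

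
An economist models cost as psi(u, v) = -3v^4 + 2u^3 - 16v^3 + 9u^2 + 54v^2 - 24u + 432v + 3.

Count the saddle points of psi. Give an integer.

3

psi separates as a function of u plus a function of v, so ∇psi=0 decouples.
∂psi/∂u = 6(u - 1)(u + 4) = 0 at u ∈ {-4, 1}; ∂psi/∂v = -12(v - 3)(v + 3)(v + 4) = 0 at v ∈ {-4, -3, 3}.
The Hessian is diagonal: diag(psi_uu, psi_vv). Second derivatives: psi_uu(-4)=-30, psi_uu(1)=30; psi_vv(-4)=-84, psi_vv(-3)=72, psi_vv(3)=-504.
Saddle points occur where the two diagonal entries have opposite signs: (-4, -3), (1, -4), (1, 3). Count: 3.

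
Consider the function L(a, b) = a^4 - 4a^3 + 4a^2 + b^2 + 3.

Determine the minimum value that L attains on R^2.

L(a,b) separates as P(a) + Q(b) + 3, so its minimum is min P + min Q + 3.
P'(a) = 4a(a - 2)(a - 1) vanishes at a ∈ {0, 1, 2}; Q'(b) = 2b vanishes at b ∈ {0}.
Local minima of P (where P''>0): P(0)=0, P(2)=0. Local minima of Q: Q(0)=0.
So the global minimum of L is P(0) + Q(0) + 3 = 0 + 0 + 3 = 3, attained at (0, 0).

3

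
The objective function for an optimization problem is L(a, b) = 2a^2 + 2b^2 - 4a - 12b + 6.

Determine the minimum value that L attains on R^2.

-14

L(a,b) separates as P(a) + Q(b) + 6, so its minimum is min P + min Q + 6.
P'(a) = 4a - 4 vanishes at a ∈ {1}; Q'(b) = 4b - 12 vanishes at b ∈ {3}.
Local minima of P (where P''>0): P(1)=-2. Local minima of Q: Q(3)=-18.
So the global minimum of L is P(1) + Q(3) + 6 = -2 − 18 + 6 = -14, attained at (1, 3).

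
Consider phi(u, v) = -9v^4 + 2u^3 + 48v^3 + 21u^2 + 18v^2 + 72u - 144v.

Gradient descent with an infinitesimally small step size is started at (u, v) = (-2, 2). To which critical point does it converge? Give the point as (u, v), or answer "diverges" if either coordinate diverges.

phi is separable, so gradient descent decouples: u follows -∂phi/∂u, v follows -∂phi/∂v.
∂phi/∂u = 6(u + 3)(u + 4); at u=-2 this is 12, so u decreases.
∂phi/∂v = -36(v - 4)(v - 1)(v + 1); at v=2 this is 216, so v decreases.
u converges to its nearest critical value -3 (a local min of the u-part); v converges to 1. The iterate converges to (-3, 1).

(-3, 1)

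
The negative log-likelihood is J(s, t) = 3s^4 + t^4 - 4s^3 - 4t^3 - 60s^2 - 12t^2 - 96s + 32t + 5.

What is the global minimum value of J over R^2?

J(s,t) separates as P(s) + Q(t) + 5, so its minimum is min P + min Q + 5.
P'(s) = 12(s - 4)(s + 1)(s + 2) vanishes at s ∈ {-2, -1, 4}; Q'(t) = 4(t - 4)(t - 1)(t + 2) vanishes at t ∈ {-2, 1, 4}.
Local minima of P (where P''>0): P(-2)=32, P(4)=-832. Local minima of Q: Q(-2)=-64, Q(4)=-64.
So the global minimum of J is P(4) + Q(-2) + 5 = -832 − 64 + 5 = -891, attained at (4, -2).

-891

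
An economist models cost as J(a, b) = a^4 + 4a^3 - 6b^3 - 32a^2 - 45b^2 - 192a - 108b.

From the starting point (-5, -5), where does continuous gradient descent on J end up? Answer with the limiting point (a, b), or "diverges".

J is separable, so gradient descent decouples: a follows -∂J/∂a, b follows -∂J/∂b.
∂J/∂a = 4(a - 4)(a + 3)(a + 4); at a=-5 this is -72, so a increases.
∂J/∂b = -18(b + 2)(b + 3); at b=-5 this is -108, so b increases.
a converges to its nearest critical value -4 (a local min of the a-part); b converges to -3. The iterate converges to (-4, -3).

(-4, -3)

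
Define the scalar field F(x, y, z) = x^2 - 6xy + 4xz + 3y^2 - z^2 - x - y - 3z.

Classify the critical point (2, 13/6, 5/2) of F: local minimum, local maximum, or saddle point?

The Hessian is constant: H = [[2, -6, 4], [-6, 6, 0], [4, 0, -2]].
Leading principal minors: Δ₁ = 2, Δ₂ = -24, Δ₃ = -48.
The minors fit neither the all-positive nor the alternating-sign pattern, so H is indefinite: a saddle point.

saddle point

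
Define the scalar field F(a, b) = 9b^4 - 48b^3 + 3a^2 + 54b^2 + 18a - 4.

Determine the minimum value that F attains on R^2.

F(a,b) separates as P(a) + Q(b) − 4, so its minimum is min P + min Q − 4.
P'(a) = 6a + 18 vanishes at a ∈ {-3}; Q'(b) = 36b(b - 3)(b - 1) vanishes at b ∈ {0, 1, 3}.
Local minima of P (where P''>0): P(-3)=-27. Local minima of Q: Q(0)=0, Q(3)=-81.
So the global minimum of F is P(-3) + Q(3) − 4 = -27 − 81 − 4 = -112, attained at (-3, 3).

-112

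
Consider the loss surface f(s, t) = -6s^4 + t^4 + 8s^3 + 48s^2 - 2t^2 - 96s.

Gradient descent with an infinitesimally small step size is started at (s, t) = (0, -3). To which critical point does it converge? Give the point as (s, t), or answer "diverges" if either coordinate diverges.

(1, -1)

f is separable, so gradient descent decouples: s follows -∂f/∂s, t follows -∂f/∂t.
∂f/∂s = -24(s - 2)(s - 1)(s + 2); at s=0 this is -96, so s increases.
∂f/∂t = 4t(t - 1)(t + 1); at t=-3 this is -96, so t increases.
s converges to its nearest critical value 1 (a local min of the s-part); t converges to -1. The iterate converges to (1, -1).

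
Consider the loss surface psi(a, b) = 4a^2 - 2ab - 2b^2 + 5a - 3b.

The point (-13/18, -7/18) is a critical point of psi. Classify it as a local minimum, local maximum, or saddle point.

The Hessian of psi is constant: H = [[8, -2], [-2, -4]].
det(H) = 8·(-4) − (-2)² = -36.
Since det(H) < 0, H is indefinite and the critical point is a saddle point.

saddle point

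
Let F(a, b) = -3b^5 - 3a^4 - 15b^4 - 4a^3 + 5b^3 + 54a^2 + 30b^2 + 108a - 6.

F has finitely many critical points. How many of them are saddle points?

6

F separates as a function of a plus a function of b, so ∇F=0 decouples.
∂F/∂a = -12(a - 3)(a + 1)(a + 3) = 0 at a ∈ {-3, -1, 3}; ∂F/∂b = -15b(b - 1)(b + 1)(b + 4) = 0 at b ∈ {-4, -1, 0, 1}.
The Hessian is diagonal: diag(F_aa, F_bb). Second derivatives: F_aa(-3)=-144, F_aa(-1)=96, F_aa(3)=-288; F_bb(-4)=900, F_bb(-1)=-90, F_bb(0)=60, F_bb(1)=-150.
Saddle points occur where the two diagonal entries have opposite signs: (-3, -4), (-3, 0), (-1, -1), (-1, 1), (3, -4), (3, 0). Count: 6.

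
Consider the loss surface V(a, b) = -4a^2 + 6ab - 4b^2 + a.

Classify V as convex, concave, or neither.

V is quadratic, so its Hessian is the constant matrix H = [[-8, 6], [6, -8]].
det(H) = 28, tr(H) = -16.
det(H) > 0 and tr(H) < 0, so H is negative definite everywhere: concave.

concave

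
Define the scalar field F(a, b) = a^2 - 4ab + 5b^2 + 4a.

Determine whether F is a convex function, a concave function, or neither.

F is quadratic, so its Hessian is the constant matrix H = [[2, -4], [-4, 10]].
det(H) = 4, tr(H) = 12.
det(H) > 0 and tr(H) > 0, so H is positive definite everywhere: convex.

convex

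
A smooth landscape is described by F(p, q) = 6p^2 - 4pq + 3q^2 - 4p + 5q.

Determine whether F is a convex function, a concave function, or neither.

convex

F is quadratic, so its Hessian is the constant matrix H = [[12, -4], [-4, 6]].
det(H) = 56, tr(H) = 18.
det(H) > 0 and tr(H) > 0, so H is positive definite everywhere: convex.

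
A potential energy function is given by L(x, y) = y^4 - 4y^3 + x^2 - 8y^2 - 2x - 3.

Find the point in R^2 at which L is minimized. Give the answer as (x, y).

L(x,y) separates as P(x) + Q(y) − 3, so its minimum is min P + min Q − 3.
P'(x) = 2x - 2 vanishes at x ∈ {1}; Q'(y) = 4y(y - 4)(y + 1) vanishes at y ∈ {-1, 0, 4}.
Local minima of P (where P''>0): P(1)=-1. Local minima of Q: Q(-1)=-3, Q(4)=-128.
So the global minimum of L is P(1) + Q(4) − 3 = -1 − 128 − 3 = -132, attained at (1, 4).

(1, 4)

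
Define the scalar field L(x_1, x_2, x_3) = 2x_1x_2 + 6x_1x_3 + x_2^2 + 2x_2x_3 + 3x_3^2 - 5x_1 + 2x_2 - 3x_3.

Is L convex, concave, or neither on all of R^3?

neither

L is quadratic, so its Hessian is the constant matrix H = [[0, 2, 6], [2, 2, 2], [6, 2, 6]].
Leading principal minors: 0, -4, -48.
Neither pattern holds ⇒ H is indefinite ⇒ neither convex nor concave.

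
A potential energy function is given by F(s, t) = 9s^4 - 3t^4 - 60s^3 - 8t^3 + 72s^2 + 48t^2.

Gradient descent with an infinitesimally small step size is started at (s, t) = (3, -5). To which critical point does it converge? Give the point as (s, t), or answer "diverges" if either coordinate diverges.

F is separable, so gradient descent decouples: s follows -∂F/∂s, t follows -∂F/∂t.
∂F/∂s = 36s(s - 4)(s - 1); at s=3 this is -216, so s increases.
∂F/∂t = -12t(t - 2)(t + 4); at t=-5 this is 420, so t decreases.
The t-coordinate has no critical point in that direction and runs off to infinity.

diverges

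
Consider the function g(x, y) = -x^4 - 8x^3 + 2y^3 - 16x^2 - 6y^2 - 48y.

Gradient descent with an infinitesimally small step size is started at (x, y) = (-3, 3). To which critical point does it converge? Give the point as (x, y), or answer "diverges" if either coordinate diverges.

g is separable, so gradient descent decouples: x follows -∂g/∂x, y follows -∂g/∂y.
∂g/∂x = -4x(x + 2)(x + 4); at x=-3 this is -12, so x increases.
∂g/∂y = 6(y - 4)(y + 2); at y=3 this is -30, so y increases.
x converges to its nearest critical value -2 (a local min of the x-part); y converges to 4. The iterate converges to (-2, 4).

(-2, 4)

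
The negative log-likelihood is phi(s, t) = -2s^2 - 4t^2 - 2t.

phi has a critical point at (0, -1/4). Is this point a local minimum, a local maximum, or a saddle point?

local maximum

The Hessian of phi is constant: H = [[-4, 0], [0, -8]].
det(H) = (-4)·(-8) − 0² = 32.
det(H) > 0 and tr(H) = -12 < 0, so H is negative definite and the point is a local maximum.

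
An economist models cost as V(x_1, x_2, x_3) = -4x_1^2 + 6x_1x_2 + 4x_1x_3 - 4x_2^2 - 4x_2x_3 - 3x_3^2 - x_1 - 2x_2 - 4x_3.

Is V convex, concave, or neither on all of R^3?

V is quadratic, so its Hessian is the constant matrix H = [[-8, 6, 4], [6, -8, -4], [4, -4, -6]].
Leading principal minors: -8, 28, -104.
Signs alternate −, +, − ⇒ H ≺ 0 ⇒ concave.

concave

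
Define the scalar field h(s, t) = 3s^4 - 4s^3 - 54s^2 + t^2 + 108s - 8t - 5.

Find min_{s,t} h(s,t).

h(s,t) separates as P(s) + Q(t) − 5, so its minimum is min P + min Q − 5.
P'(s) = 12(s - 3)(s - 1)(s + 3) vanishes at s ∈ {-3, 1, 3}; Q'(t) = 2(t - 4) vanishes at t ∈ {4}.
Local minima of P (where P''>0): P(-3)=-459, P(3)=-27. Local minima of Q: Q(4)=-16.
So the global minimum of h is P(-3) + Q(4) − 5 = -459 − 16 − 5 = -480, attained at (-3, 4).

-480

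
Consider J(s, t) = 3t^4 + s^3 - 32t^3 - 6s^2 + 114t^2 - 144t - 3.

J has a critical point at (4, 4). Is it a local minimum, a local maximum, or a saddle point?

local minimum

The mixed partial ∂²J/∂s∂t is 0, so the Hessian at any point is diag(J_ss, J_tt) = diag(6(s - 2), 12(3t^2 - 16t + 19)).
At (4, 4): H = diag(12, 36).
Both eigenvalues are positive, so H is positive definite: a local minimum.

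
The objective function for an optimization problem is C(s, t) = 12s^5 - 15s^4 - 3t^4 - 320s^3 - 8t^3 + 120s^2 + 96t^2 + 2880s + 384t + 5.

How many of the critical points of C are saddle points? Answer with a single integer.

6

C separates as a function of s plus a function of t, so ∇C=0 decouples.
∂C/∂s = 60(s - 4)(s - 2)(s + 2)(s + 3) = 0 at s ∈ {-3, -2, 2, 4}; ∂C/∂t = -12(t - 4)(t + 2)(t + 4) = 0 at t ∈ {-4, -2, 4}.
The Hessian is diagonal: diag(C_ss, C_tt). Second derivatives: C_ss(-3)=-2100, C_ss(-2)=1440, C_ss(2)=-2400, C_ss(4)=5040; C_tt(-4)=-192, C_tt(-2)=144, C_tt(4)=-576.
Saddle points occur where the two diagonal entries have opposite signs: (-3, -2), (-2, -4), (-2, 4), (2, -2), (4, -4), (4, 4). Count: 6.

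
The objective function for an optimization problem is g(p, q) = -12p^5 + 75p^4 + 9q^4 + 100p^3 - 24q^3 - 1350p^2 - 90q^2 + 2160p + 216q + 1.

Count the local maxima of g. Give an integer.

g separates as a function of p plus a function of q, so ∇g=0 decouples.
∂g/∂p = -60(p - 4)(p - 3)(p - 1)(p + 3) = 0 at p ∈ {-3, 1, 3, 4}; ∂g/∂q = 36(q - 3)(q - 1)(q + 2) = 0 at q ∈ {-2, 1, 3}.
The Hessian is diagonal: diag(g_pp, g_qq). Second derivatives: g_pp(-3)=10080, g_pp(1)=-1440, g_pp(3)=720, g_pp(4)=-1260; g_qq(-2)=540, g_qq(1)=-216, g_qq(3)=360.
Local maxima occur where both diagonal entries negative: (1, 1), (4, 1). Count: 2.

2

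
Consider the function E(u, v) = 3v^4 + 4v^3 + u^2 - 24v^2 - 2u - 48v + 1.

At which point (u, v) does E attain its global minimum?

(1, 2)

E(u,v) separates as P(u) + Q(v) + 1, so its minimum is min P + min Q + 1.
P'(u) = 2u - 2 vanishes at u ∈ {1}; Q'(v) = 12(v - 2)(v + 1)(v + 2) vanishes at v ∈ {-2, -1, 2}.
Local minima of P (where P''>0): P(1)=-1. Local minima of Q: Q(-2)=16, Q(2)=-112.
So the global minimum of E is P(1) + Q(2) + 1 = -1 − 112 + 1 = -112, attained at (1, 2).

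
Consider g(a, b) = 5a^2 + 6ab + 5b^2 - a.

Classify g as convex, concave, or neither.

g is quadratic, so its Hessian is the constant matrix H = [[10, 6], [6, 10]].
det(H) = 64, tr(H) = 20.
det(H) > 0 and tr(H) > 0, so H is positive definite everywhere: convex.

convex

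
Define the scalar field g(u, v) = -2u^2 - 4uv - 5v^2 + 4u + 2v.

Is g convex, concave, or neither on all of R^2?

g is quadratic, so its Hessian is the constant matrix H = [[-4, -4], [-4, -10]].
det(H) = 24, tr(H) = -14.
det(H) > 0 and tr(H) < 0, so H is negative definite everywhere: concave.

concave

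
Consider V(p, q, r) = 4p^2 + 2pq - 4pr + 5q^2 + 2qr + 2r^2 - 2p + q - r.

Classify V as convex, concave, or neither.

V is quadratic, so its Hessian is the constant matrix H = [[8, 2, -4], [2, 10, 2], [-4, 2, 4]].
Leading principal minors: 8, 76, 80.
All positive ⇒ H ≻ 0 ⇒ convex.

convex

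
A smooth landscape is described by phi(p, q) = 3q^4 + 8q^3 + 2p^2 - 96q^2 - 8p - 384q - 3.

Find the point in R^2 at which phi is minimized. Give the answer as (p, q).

(2, 4)

phi(p,q) separates as A(p) + B(q) − 3, so its minimum is min A + min B − 3.
A'(p) = 4p - 8 vanishes at p ∈ {2}; B'(q) = 12(q - 4)(q + 2)(q + 4) vanishes at q ∈ {-4, -2, 4}.
Local minima of A (where A''>0): A(2)=-8. Local minima of B: B(-4)=256, B(4)=-1792.
So the global minimum of phi is A(2) + B(4) − 3 = -8 − 1792 − 3 = -1803, attained at (2, 4).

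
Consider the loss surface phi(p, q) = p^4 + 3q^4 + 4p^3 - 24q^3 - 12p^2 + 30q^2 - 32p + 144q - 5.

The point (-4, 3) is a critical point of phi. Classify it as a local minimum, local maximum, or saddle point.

saddle point

The mixed partial ∂²phi/∂p∂q is 0, so the Hessian at any point is diag(phi_pp, phi_qq) = diag(12(p^2 + 2p - 2), 12(3q^2 - 12q + 5)).
At (-4, 3): H = diag(72, -48).
The eigenvalues have opposite signs, so H is indefinite: a saddle point.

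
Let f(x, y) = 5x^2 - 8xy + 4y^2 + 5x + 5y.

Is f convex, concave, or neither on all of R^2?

f is quadratic, so its Hessian is the constant matrix H = [[10, -8], [-8, 8]].
det(H) = 16, tr(H) = 18.
det(H) > 0 and tr(H) > 0, so H is positive definite everywhere: convex.

convex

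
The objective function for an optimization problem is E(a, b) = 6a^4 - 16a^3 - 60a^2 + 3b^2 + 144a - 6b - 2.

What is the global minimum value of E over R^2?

E(a,b) separates as P(a) + Q(b) − 2, so its minimum is min P + min Q − 2.
P'(a) = 24(a - 3)(a - 1)(a + 2) vanishes at a ∈ {-2, 1, 3}; Q'(b) = 6b - 6 vanishes at b ∈ {1}.
Local minima of P (where P''>0): P(-2)=-304, P(3)=-54. Local minima of Q: Q(1)=-3.
So the global minimum of E is P(-2) + Q(1) − 2 = -304 − 3 − 2 = -309, attained at (-2, 1).

-309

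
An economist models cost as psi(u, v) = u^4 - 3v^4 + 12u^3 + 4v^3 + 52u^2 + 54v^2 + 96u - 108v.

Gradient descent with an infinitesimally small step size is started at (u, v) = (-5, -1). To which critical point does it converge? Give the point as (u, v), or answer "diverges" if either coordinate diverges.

(-4, 1)

psi is separable, so gradient descent decouples: u follows -∂psi/∂u, v follows -∂psi/∂v.
∂psi/∂u = 4(u + 2)(u + 3)(u + 4); at u=-5 this is -24, so u increases.
∂psi/∂v = -12(v - 3)(v - 1)(v + 3); at v=-1 this is -192, so v increases.
u converges to its nearest critical value -4 (a local min of the u-part); v converges to 1. The iterate converges to (-4, 1).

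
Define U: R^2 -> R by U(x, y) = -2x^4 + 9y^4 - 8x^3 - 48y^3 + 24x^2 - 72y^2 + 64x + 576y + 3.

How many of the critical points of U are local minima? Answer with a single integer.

U separates as a function of x plus a function of y, so ∇U=0 decouples.
∂U/∂x = -8(x - 2)(x + 1)(x + 4) = 0 at x ∈ {-4, -1, 2}; ∂U/∂y = 36(y - 4)(y - 2)(y + 2) = 0 at y ∈ {-2, 2, 4}.
The Hessian is diagonal: diag(U_xx, U_yy). Second derivatives: U_xx(-4)=-144, U_xx(-1)=72, U_xx(2)=-144; U_yy(-2)=864, U_yy(2)=-288, U_yy(4)=432.
Local minima occur where both diagonal entries positive: (-1, -2), (-1, 4). Count: 2.

2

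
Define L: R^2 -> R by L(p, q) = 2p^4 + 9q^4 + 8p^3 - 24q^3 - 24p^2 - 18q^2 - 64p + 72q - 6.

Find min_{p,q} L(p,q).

-191

L(p,q) separates as A(p) + B(q) − 6, so its minimum is min A + min B − 6.
A'(p) = 8(p - 2)(p + 1)(p + 4) vanishes at p ∈ {-4, -1, 2}; B'(q) = 36(q - 2)(q - 1)(q + 1) vanishes at q ∈ {-1, 1, 2}.
Local minima of A (where A''>0): A(-4)=-128, A(2)=-128. Local minima of B: B(-1)=-57, B(2)=24.
So the global minimum of L is A(-4) + B(-1) − 6 = -128 − 57 − 6 = -191, attained at (-4, -1).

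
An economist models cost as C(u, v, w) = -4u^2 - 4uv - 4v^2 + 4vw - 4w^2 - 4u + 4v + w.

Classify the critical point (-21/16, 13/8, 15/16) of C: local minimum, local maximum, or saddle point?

The Hessian is constant: H = [[-8, -4, 0], [-4, -8, 4], [0, 4, -8]].
Leading principal minors: Δ₁ = -8, Δ₂ = 48, Δ₃ = -256.
The minors alternate sign starting negative (−, +, −), so H is negative definite: a local maximum.

local maximum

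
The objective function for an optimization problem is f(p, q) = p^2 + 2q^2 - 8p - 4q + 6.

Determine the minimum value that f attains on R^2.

f(p,q) separates as A(p) + B(q) + 6, so its minimum is min A + min B + 6.
A'(p) = 2p - 8 vanishes at p ∈ {4}; B'(q) = 4q - 4 vanishes at q ∈ {1}.
Local minima of A (where A''>0): A(4)=-16. Local minima of B: B(1)=-2.
So the global minimum of f is A(4) + B(1) + 6 = -16 − 2 + 6 = -12, attained at (4, 1).

-12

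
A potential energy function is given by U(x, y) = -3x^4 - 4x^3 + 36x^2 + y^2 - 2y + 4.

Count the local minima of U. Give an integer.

1

U separates as a function of x plus a function of y, so ∇U=0 decouples.
∂U/∂x = -12x(x - 2)(x + 3) = 0 at x ∈ {-3, 0, 2}; ∂U/∂y = 2(y - 1) = 0 at y ∈ {1}.
The Hessian is diagonal: diag(U_xx, U_yy). Second derivatives: U_xx(-3)=-180, U_xx(0)=72, U_xx(2)=-120; U_yy(1)=2.
Local minima occur where both diagonal entries positive: (0, 1). Count: 1.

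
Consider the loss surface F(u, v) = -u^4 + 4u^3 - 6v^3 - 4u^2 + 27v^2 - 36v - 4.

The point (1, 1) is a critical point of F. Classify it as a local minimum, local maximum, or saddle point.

local minimum

The mixed partial ∂²F/∂u∂v is 0, so the Hessian at any point is diag(F_uu, F_vv) = diag(4(-3u^2 + 6u - 2), 18(-2v + 3)).
At (1, 1): H = diag(4, 18).
Both eigenvalues are positive, so H is positive definite: a local minimum.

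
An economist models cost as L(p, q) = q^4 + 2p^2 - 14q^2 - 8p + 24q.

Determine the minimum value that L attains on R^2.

L(p,q) separates as A(p) + B(q), so its minimum is min A + min B.
A'(p) = 4p - 8 vanishes at p ∈ {2}; B'(q) = 4(q - 2)(q - 1)(q + 3) vanishes at q ∈ {-3, 1, 2}.
Local minima of A (where A''>0): A(2)=-8. Local minima of B: B(-3)=-117, B(2)=8.
So the global minimum of L is A(2) + B(-3) = -8 − 117 = -125, attained at (2, -3).

-125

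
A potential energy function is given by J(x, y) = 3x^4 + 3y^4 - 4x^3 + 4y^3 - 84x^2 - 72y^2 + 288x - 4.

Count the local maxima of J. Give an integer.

1

J separates as a function of x plus a function of y, so ∇J=0 decouples.
∂J/∂x = 12(x - 3)(x - 2)(x + 4) = 0 at x ∈ {-4, 2, 3}; ∂J/∂y = 12y(y - 3)(y + 4) = 0 at y ∈ {-4, 0, 3}.
The Hessian is diagonal: diag(J_xx, J_yy). Second derivatives: J_xx(-4)=504, J_xx(2)=-72, J_xx(3)=84; J_yy(-4)=336, J_yy(0)=-144, J_yy(3)=252.
Local maxima occur where both diagonal entries negative: (2, 0). Count: 1.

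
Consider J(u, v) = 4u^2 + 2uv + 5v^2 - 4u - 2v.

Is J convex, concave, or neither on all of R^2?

J is quadratic, so its Hessian is the constant matrix H = [[8, 2], [2, 10]].
det(H) = 76, tr(H) = 18.
det(H) > 0 and tr(H) > 0, so H is positive definite everywhere: convex.

convex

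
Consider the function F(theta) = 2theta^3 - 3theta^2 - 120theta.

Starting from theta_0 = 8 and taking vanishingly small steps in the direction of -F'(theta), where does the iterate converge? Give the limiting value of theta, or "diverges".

5

F'(theta) = 6(theta - 5)(theta + 4), so F'(8) = 216.
Gradient descent moves in the -F' direction, i.e. theta is decreasing.
The nearest critical point in that direction is theta = 5, where F'' = 54 > 0 (a local minimum). The iterate converges there.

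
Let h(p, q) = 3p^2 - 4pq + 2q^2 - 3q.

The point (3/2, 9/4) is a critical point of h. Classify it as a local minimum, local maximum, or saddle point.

local minimum

The Hessian of h is constant: H = [[6, -4], [-4, 4]].
det(H) = 6·4 − (-4)² = 8.
det(H) > 0 and tr(H) = 10 > 0, so H is positive definite and the point is a local minimum.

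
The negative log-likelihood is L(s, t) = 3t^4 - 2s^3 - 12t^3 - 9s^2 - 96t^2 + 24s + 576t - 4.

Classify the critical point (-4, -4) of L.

local minimum

The mixed partial ∂²L/∂s∂t is 0, so the Hessian at any point is diag(L_ss, L_tt) = diag(-6(2s + 3), 12(3t^2 - 6t - 16)).
At (-4, -4): H = diag(30, 672).
Both eigenvalues are positive, so H is positive definite: a local minimum.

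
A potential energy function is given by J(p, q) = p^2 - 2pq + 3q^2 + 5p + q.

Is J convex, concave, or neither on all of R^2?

convex

J is quadratic, so its Hessian is the constant matrix H = [[2, -2], [-2, 6]].
det(H) = 8, tr(H) = 8.
det(H) > 0 and tr(H) > 0, so H is positive definite everywhere: convex.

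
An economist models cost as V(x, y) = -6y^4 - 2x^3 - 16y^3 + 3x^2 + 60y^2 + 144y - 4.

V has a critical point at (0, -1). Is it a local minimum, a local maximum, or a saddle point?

The mixed partial ∂²V/∂x∂y is 0, so the Hessian at any point is diag(V_xx, V_yy) = diag(6(-2x + 1), 24(-3y^2 - 4y + 5)).
At (0, -1): H = diag(6, 144).
Both eigenvalues are positive, so H is positive definite: a local minimum.

local minimum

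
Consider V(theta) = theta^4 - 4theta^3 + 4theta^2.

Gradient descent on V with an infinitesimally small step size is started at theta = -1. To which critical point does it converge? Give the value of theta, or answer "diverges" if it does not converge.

V'(theta) = 4theta(theta - 2)(theta - 1), so V'(-1) = -24.
Gradient descent moves in the -V' direction, i.e. theta is increasing.
The nearest critical point in that direction is theta = 0, where V'' = 8 > 0 (a local minimum). The iterate converges there.

0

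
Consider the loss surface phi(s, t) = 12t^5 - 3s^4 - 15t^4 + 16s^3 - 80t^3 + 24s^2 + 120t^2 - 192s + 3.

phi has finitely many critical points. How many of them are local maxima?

phi separates as a function of s plus a function of t, so ∇phi=0 decouples.
∂phi/∂s = -12(s - 4)(s - 2)(s + 2) = 0 at s ∈ {-2, 2, 4}; ∂phi/∂t = 60t(t - 2)(t - 1)(t + 2) = 0 at t ∈ {-2, 0, 1, 2}.
The Hessian is diagonal: diag(phi_ss, phi_tt). Second derivatives: phi_ss(-2)=-288, phi_ss(2)=96, phi_ss(4)=-144; phi_tt(-2)=-1440, phi_tt(0)=240, phi_tt(1)=-180, phi_tt(2)=480.
Local maxima occur where both diagonal entries negative: (-2, -2), (-2, 1), (4, -2), (4, 1). Count: 4.

4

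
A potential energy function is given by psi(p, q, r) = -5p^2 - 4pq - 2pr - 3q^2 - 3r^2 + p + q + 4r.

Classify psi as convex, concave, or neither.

psi is quadratic, so its Hessian is the constant matrix H = [[-10, -4, -2], [-4, -6, 0], [-2, 0, -6]].
Leading principal minors: -10, 44, -240.
Signs alternate −, +, − ⇒ H ≺ 0 ⇒ concave.

concave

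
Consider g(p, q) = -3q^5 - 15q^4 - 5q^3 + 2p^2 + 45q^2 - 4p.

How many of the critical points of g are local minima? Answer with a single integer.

g separates as a function of p plus a function of q, so ∇g=0 decouples.
∂g/∂p = 4(p - 1) = 0 at p ∈ {1}; ∂g/∂q = -15q(q - 1)(q + 2)(q + 3) = 0 at q ∈ {-3, -2, 0, 1}.
The Hessian is diagonal: diag(g_pp, g_qq). Second derivatives: g_pp(1)=4; g_qq(-3)=180, g_qq(-2)=-90, g_qq(0)=90, g_qq(1)=-180.
Local minima occur where both diagonal entries positive: (1, -3), (1, 0). Count: 2.

2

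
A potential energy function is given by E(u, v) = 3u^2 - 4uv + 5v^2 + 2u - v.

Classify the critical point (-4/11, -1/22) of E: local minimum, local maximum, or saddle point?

The Hessian of E is constant: H = [[6, -4], [-4, 10]].
det(H) = 6·10 − (-4)² = 44.
det(H) > 0 and tr(H) = 16 > 0, so H is positive definite and the point is a local minimum.

local minimum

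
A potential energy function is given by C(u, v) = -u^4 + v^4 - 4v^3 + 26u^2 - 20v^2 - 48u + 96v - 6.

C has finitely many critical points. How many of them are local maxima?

2

C separates as a function of u plus a function of v, so ∇C=0 decouples.
∂C/∂u = -4(u - 3)(u - 1)(u + 4) = 0 at u ∈ {-4, 1, 3}; ∂C/∂v = 4(v - 4)(v - 2)(v + 3) = 0 at v ∈ {-3, 2, 4}.
The Hessian is diagonal: diag(C_uu, C_vv). Second derivatives: C_uu(-4)=-140, C_uu(1)=40, C_uu(3)=-56; C_vv(-3)=140, C_vv(2)=-40, C_vv(4)=56.
Local maxima occur where both diagonal entries negative: (-4, 2), (3, 2). Count: 2.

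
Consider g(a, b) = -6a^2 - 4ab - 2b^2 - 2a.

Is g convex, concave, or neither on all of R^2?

g is quadratic, so its Hessian is the constant matrix H = [[-12, -4], [-4, -4]].
det(H) = 32, tr(H) = -16.
det(H) > 0 and tr(H) < 0, so H is negative definite everywhere: concave.

concave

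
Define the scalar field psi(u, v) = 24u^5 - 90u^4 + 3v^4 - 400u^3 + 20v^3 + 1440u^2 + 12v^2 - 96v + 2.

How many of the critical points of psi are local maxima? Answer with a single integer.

2

psi separates as a function of u plus a function of v, so ∇psi=0 decouples.
∂psi/∂u = 120u(u - 4)(u - 2)(u + 3) = 0 at u ∈ {-3, 0, 2, 4}; ∂psi/∂v = 12(v - 1)(v + 2)(v + 4) = 0 at v ∈ {-4, -2, 1}.
The Hessian is diagonal: diag(psi_uu, psi_vv). Second derivatives: psi_uu(-3)=-12600, psi_uu(0)=2880, psi_uu(2)=-2400, psi_uu(4)=6720; psi_vv(-4)=120, psi_vv(-2)=-72, psi_vv(1)=180.
Local maxima occur where both diagonal entries negative: (-3, -2), (2, -2). Count: 2.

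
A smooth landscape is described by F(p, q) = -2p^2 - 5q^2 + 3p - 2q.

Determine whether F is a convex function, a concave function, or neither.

F is quadratic, so its Hessian is the constant matrix H = [[-4, 0], [0, -10]].
det(H) = 40, tr(H) = -14.
det(H) > 0 and tr(H) < 0, so H is negative definite everywhere: concave.

concave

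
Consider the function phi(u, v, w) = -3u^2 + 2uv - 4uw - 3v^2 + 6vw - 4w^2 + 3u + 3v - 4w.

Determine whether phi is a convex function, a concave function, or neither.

concave

phi is quadratic, so its Hessian is the constant matrix H = [[-6, 2, -4], [2, -6, 6], [-4, 6, -8]].
Leading principal minors: -6, 32, -40.
Signs alternate −, +, − ⇒ H ≺ 0 ⇒ concave.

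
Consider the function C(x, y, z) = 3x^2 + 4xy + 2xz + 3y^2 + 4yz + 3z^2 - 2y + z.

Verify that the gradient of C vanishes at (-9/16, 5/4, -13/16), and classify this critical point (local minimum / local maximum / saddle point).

∇C = (6x + 4y + 2z, 4x + 6y + 4z - 2, 2x + 4y + 6z + 1); substituting (-9/16, 5/4, -13/16) gives ∇C = (0, 0, 0), so (-9/16, 5/4, -13/16) is indeed a critical point.
The Hessian is constant: H = [[6, 4, 2], [4, 6, 4], [2, 4, 6]].
Leading principal minors: Δ₁ = 6, Δ₂ = 20, Δ₃ = 64.
All leading minors are positive, so H is positive definite: a local minimum.

local minimum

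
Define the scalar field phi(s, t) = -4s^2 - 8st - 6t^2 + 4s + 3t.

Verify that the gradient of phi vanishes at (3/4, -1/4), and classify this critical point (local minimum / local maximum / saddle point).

local maximum

∇phi = (-8s - 8t + 4, -8s - 12t + 3); substituting (3/4, -1/4) gives ∇phi = (0, 0), so (3/4, -1/4) is indeed a critical point.
The Hessian of phi is constant: H = [[-8, -8], [-8, -12]].
det(H) = (-8)·(-12) − (-8)² = 32.
det(H) > 0 and tr(H) = -20 < 0, so H is negative definite and the point is a local maximum.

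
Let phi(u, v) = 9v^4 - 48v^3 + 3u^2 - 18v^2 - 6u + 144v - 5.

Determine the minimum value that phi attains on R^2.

-488

phi(u,v) separates as P(u) + Q(v) − 5, so its minimum is min P + min Q − 5.
P'(u) = 6u - 6 vanishes at u ∈ {1}; Q'(v) = 36(v - 4)(v - 1)(v + 1) vanishes at v ∈ {-1, 1, 4}.
Local minima of P (where P''>0): P(1)=-3. Local minima of Q: Q(-1)=-105, Q(4)=-480.
So the global minimum of phi is P(1) + Q(4) − 5 = -3 − 480 − 5 = -488, attained at (1, 4).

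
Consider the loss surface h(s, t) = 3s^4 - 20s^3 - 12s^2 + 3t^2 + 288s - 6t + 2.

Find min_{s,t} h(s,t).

-417

h(s,t) separates as P(s) + Q(t) + 2, so its minimum is min P + min Q + 2.
P'(s) = 12(s - 4)(s - 3)(s + 2) vanishes at s ∈ {-2, 3, 4}; Q'(t) = 6(t - 1) vanishes at t ∈ {1}.
Local minima of P (where P''>0): P(-2)=-416, P(4)=448. Local minima of Q: Q(1)=-3.
So the global minimum of h is P(-2) + Q(1) + 2 = -416 − 3 + 2 = -417, attained at (-2, 1).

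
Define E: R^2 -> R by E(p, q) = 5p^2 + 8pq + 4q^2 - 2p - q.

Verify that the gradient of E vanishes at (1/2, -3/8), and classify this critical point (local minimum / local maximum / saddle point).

local minimum

∇E = (10p + 8q - 2, 8p + 8q - 1); substituting (1/2, -3/8) gives ∇E = (0, 0), so (1/2, -3/8) is indeed a critical point.
The Hessian of E is constant: H = [[10, 8], [8, 8]].
det(H) = 10·8 − 8² = 16.
det(H) > 0 and tr(H) = 18 > 0, so H is positive definite and the point is a local minimum.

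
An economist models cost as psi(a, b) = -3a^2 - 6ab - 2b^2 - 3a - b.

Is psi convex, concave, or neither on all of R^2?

psi is quadratic, so its Hessian is the constant matrix H = [[-6, -6], [-6, -4]].
det(H) = -12, tr(H) = -10.
det(H) < 0, so H is indefinite: neither convex nor concave.

neither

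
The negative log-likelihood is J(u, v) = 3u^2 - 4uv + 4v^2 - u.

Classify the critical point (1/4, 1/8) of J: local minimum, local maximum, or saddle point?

local minimum

The Hessian of J is constant: H = [[6, -4], [-4, 8]].
det(H) = 6·8 − (-4)² = 32.
det(H) > 0 and tr(H) = 14 > 0, so H is positive definite and the point is a local minimum.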